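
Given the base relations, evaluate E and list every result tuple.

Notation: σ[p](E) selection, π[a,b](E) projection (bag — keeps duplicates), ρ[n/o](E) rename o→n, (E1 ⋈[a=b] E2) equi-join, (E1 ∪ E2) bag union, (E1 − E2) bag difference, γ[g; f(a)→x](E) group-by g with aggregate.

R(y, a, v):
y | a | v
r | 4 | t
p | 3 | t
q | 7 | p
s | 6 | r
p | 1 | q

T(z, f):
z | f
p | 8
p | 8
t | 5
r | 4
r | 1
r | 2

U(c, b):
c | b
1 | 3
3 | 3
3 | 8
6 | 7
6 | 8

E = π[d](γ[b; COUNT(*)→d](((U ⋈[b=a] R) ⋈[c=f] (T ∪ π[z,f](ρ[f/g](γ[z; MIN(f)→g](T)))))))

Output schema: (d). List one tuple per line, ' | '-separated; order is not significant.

Row counts bottom-up:
  U → 5
  R → 5
  (U ⋈[b=a] R) → 3
  T → 6
  T → 6
  γ[z; MIN(f)→g](T) → 3
  ρ[f/g](γ[z; MIN(f)→g](T)) → 3
  π[z,f](ρ[f/g](γ[z; MIN(f)→g](T))) → 3
  (T ∪ π[z,f](ρ[f/g](γ[z; MIN(f)→g](T)))) → 9
  ((U ⋈[b=a] R) ⋈[c=f] (T ∪ π[z,f](ρ[f/g](γ[z; MIN(f)→g](T))))) → 2
  γ[b; COUNT(*)→d](((U ⋈[b=a] R) ⋈[c=f] (T ∪ π[z,f](ρ[f/g](γ[z; MIN(f)→g](T)))))) → 1
  π[d](γ[b; COUNT(*)→d](((U ⋈[b=a] R) ⋈[c=f] (T ∪ π[z,f](ρ[f/g](γ[z; MIN(f)→g](T))))))) → 1

== RESULT ==
d
2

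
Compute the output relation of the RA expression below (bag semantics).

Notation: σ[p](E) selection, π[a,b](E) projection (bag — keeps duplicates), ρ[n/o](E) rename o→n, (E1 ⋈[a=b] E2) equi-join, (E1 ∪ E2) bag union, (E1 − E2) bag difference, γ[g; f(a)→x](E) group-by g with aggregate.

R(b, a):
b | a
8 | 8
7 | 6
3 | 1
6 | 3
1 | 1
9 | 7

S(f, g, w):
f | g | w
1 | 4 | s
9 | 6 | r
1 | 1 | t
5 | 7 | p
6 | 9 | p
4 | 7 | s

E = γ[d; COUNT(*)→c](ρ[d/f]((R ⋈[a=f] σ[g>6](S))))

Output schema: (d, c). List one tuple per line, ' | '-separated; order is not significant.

Stepwise |·|:
  R → 6
  S → 6
  σ[g>6](S) → 3
  (R ⋈[a=f] σ[g>6](S)) → 1
  ρ[d/f]((R ⋈[a=f] σ[g>6](S))) → 1
  γ[d; COUNT(*)→c](ρ[d/f]((R ⋈[a=f] σ[g>6](S)))) → 1

== RESULT ==
d | c
6 | 1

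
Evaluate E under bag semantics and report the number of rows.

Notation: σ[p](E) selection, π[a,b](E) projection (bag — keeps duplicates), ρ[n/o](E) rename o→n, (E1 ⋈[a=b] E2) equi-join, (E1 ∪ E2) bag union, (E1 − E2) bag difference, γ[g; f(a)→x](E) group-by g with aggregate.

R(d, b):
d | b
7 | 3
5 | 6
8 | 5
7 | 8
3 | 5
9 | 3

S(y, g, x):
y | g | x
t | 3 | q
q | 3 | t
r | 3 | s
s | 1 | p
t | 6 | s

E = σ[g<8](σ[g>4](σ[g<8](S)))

Row counts bottom-up:
  S → 5
  σ[g<8](S) → 5
  σ[g>4](σ[g<8](S)) → 1
  σ[g<8](σ[g>4](σ[g<8](S))) → 1

|E| = 1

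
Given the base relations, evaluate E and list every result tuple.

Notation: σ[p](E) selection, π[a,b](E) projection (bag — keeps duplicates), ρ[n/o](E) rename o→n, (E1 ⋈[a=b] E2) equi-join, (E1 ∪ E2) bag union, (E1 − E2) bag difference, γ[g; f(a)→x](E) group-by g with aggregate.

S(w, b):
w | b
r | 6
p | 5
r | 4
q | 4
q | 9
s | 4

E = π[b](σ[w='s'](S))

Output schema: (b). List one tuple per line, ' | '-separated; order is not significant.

Per-node cardinality:
  S → 6
  σ[w='s'](S) → 1
  π[b](σ[w='s'](S)) → 1

== RESULT ==
b
4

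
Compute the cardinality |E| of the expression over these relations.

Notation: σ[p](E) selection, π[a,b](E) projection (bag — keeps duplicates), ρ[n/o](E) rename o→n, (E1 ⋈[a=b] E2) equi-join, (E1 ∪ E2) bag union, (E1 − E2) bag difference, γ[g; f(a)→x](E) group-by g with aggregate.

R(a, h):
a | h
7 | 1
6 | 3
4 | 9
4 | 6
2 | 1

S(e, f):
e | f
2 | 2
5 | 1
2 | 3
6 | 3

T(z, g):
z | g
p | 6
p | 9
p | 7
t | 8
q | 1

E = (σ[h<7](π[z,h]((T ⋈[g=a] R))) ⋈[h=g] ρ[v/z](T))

Subexpression sizes:
  T → 5
  R → 5
  (T ⋈[g=a] R) → 2
  π[z,h]((T ⋈[g=a] R)) → 2
  σ[h<7](π[z,h]((T ⋈[g=a] R))) → 2
  T → 5
  ρ[v/z](T) → 5
  (σ[h<7](π[z,h]((T ⋈[g=a] R))) ⋈[h=g] ρ[v/z](T)) → 1

|E| = 1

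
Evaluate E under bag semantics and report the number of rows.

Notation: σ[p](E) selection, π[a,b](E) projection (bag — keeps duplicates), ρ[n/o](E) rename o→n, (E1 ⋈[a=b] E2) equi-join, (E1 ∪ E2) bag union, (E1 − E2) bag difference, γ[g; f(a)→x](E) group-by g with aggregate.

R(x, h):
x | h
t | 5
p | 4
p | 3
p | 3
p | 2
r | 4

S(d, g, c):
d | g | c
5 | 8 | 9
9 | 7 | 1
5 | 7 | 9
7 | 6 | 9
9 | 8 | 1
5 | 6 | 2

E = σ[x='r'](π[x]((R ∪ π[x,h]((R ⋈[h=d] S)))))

Stepwise |·|:
  R → 6
  R → 6
  S → 6
  (R ⋈[h=d] S) → 3
  π[x,h]((R ⋈[h=d] S)) → 3
  (R ∪ π[x,h]((R ⋈[h=d] S))) → 9
  π[x]((R ∪ π[x,h]((R ⋈[h=d] S)))) → 9
  σ[x='r'](π[x]((R ∪ π[x,h]((R ⋈[h=d] S))))) → 1

|E| = 1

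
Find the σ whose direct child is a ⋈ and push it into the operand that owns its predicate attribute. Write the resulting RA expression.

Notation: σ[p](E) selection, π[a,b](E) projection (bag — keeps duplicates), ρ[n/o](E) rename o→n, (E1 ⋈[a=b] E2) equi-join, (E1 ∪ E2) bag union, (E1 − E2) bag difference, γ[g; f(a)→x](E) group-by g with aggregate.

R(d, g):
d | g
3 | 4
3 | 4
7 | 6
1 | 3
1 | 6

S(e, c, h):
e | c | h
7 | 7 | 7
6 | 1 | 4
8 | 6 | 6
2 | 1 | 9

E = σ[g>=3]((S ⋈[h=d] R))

σ filters on g, owned by the right side.
E' = (S ⋈[h=d] σ[g>=3](R))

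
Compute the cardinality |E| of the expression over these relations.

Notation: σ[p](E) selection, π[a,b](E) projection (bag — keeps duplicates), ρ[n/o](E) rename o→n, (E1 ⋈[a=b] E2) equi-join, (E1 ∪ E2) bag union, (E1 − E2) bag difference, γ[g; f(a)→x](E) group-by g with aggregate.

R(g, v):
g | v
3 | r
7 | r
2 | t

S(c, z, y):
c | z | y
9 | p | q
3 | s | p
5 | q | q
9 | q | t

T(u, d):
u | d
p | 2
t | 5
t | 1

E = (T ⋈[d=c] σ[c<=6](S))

Row counts bottom-up:
  T → 3
  S → 4
  σ[c<=6](S) → 2
  (T ⋈[d=c] σ[c<=6](S)) → 1

|E| = 1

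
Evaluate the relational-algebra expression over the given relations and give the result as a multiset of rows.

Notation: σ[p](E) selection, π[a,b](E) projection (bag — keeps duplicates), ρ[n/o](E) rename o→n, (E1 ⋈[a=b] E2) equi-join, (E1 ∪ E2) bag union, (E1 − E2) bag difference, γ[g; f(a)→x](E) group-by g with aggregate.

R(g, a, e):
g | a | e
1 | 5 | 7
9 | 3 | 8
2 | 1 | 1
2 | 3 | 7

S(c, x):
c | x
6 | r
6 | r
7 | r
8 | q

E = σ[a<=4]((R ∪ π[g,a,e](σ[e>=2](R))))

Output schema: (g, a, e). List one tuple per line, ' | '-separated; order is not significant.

Per-node cardinality:
  R → 4
  R → 4
  σ[e>=2](R) → 3
  π[g,a,e](σ[e>=2](R)) → 3
  (R ∪ π[g,a,e](σ[e>=2](R))) → 7
  σ[a<=4]((R ∪ π[g,a,e](σ[e>=2](R)))) → 5

== RESULT ==
g | a | e
2 | 1 | 1
2 | 3 | 7
2 | 3 | 7
9 | 3 | 8
9 | 3 | 8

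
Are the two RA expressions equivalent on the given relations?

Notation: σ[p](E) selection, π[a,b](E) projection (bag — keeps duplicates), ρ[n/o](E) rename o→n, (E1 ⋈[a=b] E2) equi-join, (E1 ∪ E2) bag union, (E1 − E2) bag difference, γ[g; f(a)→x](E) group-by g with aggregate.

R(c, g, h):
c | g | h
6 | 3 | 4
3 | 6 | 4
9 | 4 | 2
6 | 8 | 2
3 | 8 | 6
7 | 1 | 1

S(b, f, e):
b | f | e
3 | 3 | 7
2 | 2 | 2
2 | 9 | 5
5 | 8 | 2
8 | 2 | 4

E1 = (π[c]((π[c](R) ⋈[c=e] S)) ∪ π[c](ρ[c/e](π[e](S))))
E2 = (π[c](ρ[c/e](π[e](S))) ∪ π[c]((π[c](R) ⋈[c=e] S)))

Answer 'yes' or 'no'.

E1 per-node cardinality:
  R → 6
  π[c](R) → 6
  S → 5
  (π[c](R) ⋈[c=e] S) → 1
  π[c]((π[c](R) ⋈[c=e] S)) → 1
  S → 5
  π[e](S) → 5
  ρ[c/e](π[e](S)) → 5
  π[c](ρ[c/e](π[e](S))) → 5
  (π[c]((π[c](R) ⋈[c=e] S)) ∪ π[c](ρ[c/e](π[e](S)))) → 6
E2 per-node cardinality:
  S → 5
  π[e](S) → 5
  ρ[c/e](π[e](S)) → 5
  π[c](ρ[c/e](π[e](S))) → 5
  R → 6
  π[c](R) → 6
  S → 5
  (π[c](R) ⋈[c=e] S) → 1
  π[c]((π[c](R) ⋈[c=e] S)) → 1
  (π[c](ρ[c/e](π[e](S))) ∪ π[c]((π[c](R) ⋈[c=e] S))) → 6

E1 and E2 produce the same multiset:
c
2
2
4
5
7
7

yes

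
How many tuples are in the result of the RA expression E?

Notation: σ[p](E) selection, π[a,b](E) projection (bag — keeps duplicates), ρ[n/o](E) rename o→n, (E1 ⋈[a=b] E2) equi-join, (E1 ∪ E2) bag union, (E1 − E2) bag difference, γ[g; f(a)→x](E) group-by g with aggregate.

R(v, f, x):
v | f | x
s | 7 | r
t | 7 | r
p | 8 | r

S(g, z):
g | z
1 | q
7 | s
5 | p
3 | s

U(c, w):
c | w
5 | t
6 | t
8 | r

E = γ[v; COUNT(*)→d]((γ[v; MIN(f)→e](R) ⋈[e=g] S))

Per-node cardinality:
  R → 3
  γ[v; MIN(f)→e](R) → 3
  S → 4
  (γ[v; MIN(f)→e](R) ⋈[e=g] S) → 2
  γ[v; COUNT(*)→d]((γ[v; MIN(f)→e](R) ⋈[e=g] S)) → 2

|E| = 2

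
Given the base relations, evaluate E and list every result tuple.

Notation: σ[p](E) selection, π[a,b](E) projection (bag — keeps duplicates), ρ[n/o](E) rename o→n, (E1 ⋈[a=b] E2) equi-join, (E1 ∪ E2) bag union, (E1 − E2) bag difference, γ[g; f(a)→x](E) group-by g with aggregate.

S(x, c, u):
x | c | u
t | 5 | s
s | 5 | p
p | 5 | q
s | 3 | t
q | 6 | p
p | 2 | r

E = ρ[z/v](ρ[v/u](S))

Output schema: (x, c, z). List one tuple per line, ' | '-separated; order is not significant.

Subexpression sizes:
  S → 6
  ρ[v/u](S) → 6
  ρ[z/v](ρ[v/u](S)) → 6

== RESULT ==
x | c | z
p | 2 | r
p | 5 | q
q | 6 | p
s | 3 | t
s | 5 | p
t | 5 | s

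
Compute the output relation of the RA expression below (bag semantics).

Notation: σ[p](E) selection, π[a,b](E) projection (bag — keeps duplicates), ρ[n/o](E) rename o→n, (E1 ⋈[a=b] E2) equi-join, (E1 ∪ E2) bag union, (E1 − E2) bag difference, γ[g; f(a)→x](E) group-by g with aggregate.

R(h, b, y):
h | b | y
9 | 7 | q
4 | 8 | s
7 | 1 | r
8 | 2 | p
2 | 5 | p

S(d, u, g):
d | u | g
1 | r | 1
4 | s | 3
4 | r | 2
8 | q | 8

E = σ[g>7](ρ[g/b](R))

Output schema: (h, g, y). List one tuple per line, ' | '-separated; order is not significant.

Subexpression sizes:
  R → 5
  ρ[g/b](R) → 5
  σ[g>7](ρ[g/b](R)) → 1

== RESULT ==
h | g | y
4 | 8 | s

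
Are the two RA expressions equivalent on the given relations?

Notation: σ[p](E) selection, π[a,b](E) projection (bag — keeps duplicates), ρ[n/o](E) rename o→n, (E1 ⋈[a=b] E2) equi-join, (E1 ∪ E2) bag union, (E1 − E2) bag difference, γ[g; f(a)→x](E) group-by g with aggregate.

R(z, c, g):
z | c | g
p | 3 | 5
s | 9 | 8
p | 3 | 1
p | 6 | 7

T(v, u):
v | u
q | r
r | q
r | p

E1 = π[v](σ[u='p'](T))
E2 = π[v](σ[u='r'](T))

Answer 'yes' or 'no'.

E1 per-node cardinality:
  T → 3
  σ[u='p'](T) → 1
  π[v](σ[u='p'](T)) → 1
E2 per-node cardinality:
  T → 3
  σ[u='r'](T) → 1
  π[v](σ[u='r'](T)) → 1

E1 result:
v
r
E2 result:
v
q
Witness: ('q',) appears 0× in E1 but 1× in E2.

no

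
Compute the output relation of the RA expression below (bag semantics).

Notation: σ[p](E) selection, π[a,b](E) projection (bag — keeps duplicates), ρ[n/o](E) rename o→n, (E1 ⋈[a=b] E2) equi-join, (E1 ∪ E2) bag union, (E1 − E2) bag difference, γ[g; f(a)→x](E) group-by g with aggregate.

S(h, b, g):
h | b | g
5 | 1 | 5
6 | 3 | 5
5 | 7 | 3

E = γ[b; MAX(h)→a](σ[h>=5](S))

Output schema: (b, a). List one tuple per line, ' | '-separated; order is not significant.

Row counts bottom-up:
  S → 3
  σ[h>=5](S) → 3
  γ[b; MAX(h)→a](σ[h>=5](S)) → 3

== RESULT ==
b | a
1 | 5
3 | 6
7 | 5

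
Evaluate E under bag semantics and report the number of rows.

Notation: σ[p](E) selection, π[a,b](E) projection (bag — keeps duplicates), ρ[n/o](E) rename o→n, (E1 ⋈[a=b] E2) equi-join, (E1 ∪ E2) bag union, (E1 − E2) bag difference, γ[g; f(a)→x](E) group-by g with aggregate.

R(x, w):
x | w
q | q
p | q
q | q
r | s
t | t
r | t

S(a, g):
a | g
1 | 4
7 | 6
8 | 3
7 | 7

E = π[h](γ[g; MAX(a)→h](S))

Subexpression sizes:
  S → 4
  γ[g; MAX(a)→h](S) → 4
  π[h](γ[g; MAX(a)→h](S)) → 4

|E| = 4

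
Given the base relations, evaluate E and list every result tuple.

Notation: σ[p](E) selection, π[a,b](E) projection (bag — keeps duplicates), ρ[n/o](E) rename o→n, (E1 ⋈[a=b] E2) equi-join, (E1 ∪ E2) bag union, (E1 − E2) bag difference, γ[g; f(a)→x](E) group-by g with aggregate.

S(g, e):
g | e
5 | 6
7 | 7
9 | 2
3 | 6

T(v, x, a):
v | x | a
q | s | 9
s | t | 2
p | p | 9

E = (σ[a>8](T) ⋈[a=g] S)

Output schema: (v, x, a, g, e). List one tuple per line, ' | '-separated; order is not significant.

Stepwise |·|:
  T → 3
  σ[a>8](T) → 2
  S → 4
  (σ[a>8](T) ⋈[a=g] S) → 2

== RESULT ==
v | x | a | g | e
p | p | 9 | 9 | 2
q | s | 9 | 9 | 2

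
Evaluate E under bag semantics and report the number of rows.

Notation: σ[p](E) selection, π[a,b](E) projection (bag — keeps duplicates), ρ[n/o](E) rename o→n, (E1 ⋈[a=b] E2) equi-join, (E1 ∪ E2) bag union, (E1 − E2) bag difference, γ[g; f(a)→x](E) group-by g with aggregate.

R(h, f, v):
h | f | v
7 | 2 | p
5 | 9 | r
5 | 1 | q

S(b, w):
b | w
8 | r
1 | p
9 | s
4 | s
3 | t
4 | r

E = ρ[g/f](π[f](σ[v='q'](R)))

Subexpression sizes:
  R → 3
  σ[v='q'](R) → 1
  π[f](σ[v='q'](R)) → 1
  ρ[g/f](π[f](σ[v='q'](R))) → 1

|E| = 1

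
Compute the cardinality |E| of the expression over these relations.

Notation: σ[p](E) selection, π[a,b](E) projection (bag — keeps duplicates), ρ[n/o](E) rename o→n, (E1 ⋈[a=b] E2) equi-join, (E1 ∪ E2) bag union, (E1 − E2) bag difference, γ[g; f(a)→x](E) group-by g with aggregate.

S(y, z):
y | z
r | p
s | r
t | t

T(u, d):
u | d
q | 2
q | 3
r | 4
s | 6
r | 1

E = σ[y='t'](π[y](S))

Row counts bottom-up:
  S → 3
  π[y](S) → 3
  σ[y='t'](π[y](S)) → 1

|E| = 1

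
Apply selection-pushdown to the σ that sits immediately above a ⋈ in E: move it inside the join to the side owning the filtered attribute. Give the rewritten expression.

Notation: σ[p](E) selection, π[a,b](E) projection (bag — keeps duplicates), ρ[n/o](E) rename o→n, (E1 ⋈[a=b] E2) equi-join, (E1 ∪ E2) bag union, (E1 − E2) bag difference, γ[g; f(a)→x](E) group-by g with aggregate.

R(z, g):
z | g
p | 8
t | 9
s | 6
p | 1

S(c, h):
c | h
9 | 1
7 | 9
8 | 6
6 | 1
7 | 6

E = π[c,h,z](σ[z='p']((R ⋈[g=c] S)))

σ filters on z, owned by the left side.
E' = π[c,h,z]((σ[z='p'](R) ⋈[g=c] S))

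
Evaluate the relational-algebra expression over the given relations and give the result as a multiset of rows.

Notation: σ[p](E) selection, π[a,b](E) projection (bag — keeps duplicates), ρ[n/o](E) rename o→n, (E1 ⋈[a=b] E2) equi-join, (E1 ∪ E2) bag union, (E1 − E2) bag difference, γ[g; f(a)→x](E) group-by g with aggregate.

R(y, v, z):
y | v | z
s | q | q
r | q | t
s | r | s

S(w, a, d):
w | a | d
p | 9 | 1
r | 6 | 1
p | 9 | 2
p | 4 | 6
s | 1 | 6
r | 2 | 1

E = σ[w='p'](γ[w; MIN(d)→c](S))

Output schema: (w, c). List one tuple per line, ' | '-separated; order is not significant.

Per-node cardinality:
  S → 6
  γ[w; MIN(d)→c](S) → 3
  σ[w='p'](γ[w; MIN(d)→c](S)) → 1

== RESULT ==
w | c
p | 1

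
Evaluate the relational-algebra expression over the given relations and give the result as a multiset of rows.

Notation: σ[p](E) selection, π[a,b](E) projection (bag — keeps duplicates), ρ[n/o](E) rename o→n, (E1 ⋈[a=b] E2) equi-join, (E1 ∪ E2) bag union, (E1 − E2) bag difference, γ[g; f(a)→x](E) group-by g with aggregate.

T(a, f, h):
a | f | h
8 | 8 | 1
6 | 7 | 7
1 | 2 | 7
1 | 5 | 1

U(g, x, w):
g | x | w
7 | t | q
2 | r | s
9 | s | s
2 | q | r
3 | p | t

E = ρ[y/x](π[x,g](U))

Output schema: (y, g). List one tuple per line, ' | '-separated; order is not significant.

Row counts bottom-up:
  U → 5
  π[x,g](U) → 5
  ρ[y/x](π[x,g](U)) → 5

== RESULT ==
y | g
p | 3
q | 2
r | 2
s | 9
t | 7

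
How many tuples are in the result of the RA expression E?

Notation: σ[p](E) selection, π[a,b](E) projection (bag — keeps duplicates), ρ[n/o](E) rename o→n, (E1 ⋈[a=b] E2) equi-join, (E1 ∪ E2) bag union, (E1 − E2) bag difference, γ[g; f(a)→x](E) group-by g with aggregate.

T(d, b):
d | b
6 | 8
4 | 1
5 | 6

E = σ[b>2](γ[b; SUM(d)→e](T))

Subexpression sizes:
  T → 3
  γ[b; SUM(d)→e](T) → 3
  σ[b>2](γ[b; SUM(d)→e](T)) → 2

|E| = 2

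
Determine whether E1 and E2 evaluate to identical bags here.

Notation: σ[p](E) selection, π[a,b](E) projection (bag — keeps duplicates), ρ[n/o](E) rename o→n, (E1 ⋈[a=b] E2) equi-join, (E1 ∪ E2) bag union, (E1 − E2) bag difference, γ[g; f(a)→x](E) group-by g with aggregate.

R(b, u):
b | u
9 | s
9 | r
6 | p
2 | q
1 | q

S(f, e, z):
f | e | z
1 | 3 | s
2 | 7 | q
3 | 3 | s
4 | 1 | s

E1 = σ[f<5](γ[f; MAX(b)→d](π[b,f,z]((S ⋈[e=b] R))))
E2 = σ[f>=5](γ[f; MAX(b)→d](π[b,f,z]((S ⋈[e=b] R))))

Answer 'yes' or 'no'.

E1 subexpression sizes:
  S → 4
  R → 5
  (S ⋈[e=b] R) → 1
  π[b,f,z]((S ⋈[e=b] R)) → 1
  γ[f; MAX(b)→d](π[b,f,z]((S ⋈[e=b] R))) → 1
  σ[f<5](γ[f; MAX(b)→d](π[b,f,z]((S ⋈[e=b] R)))) → 1
E2 subexpression sizes:
  S → 4
  R → 5
  (S ⋈[e=b] R) → 1
  π[b,f,z]((S ⋈[e=b] R)) → 1
  γ[f; MAX(b)→d](π[b,f,z]((S ⋈[e=b] R))) → 1
  σ[f>=5](γ[f; MAX(b)→d](π[b,f,z]((S ⋈[e=b] R)))) → 0

E1 result:
f | d
4 | 1
E2 result:
f | d
(0 rows)
Witness: (4, 1) appears 1× in E1 but 0× in E2.

no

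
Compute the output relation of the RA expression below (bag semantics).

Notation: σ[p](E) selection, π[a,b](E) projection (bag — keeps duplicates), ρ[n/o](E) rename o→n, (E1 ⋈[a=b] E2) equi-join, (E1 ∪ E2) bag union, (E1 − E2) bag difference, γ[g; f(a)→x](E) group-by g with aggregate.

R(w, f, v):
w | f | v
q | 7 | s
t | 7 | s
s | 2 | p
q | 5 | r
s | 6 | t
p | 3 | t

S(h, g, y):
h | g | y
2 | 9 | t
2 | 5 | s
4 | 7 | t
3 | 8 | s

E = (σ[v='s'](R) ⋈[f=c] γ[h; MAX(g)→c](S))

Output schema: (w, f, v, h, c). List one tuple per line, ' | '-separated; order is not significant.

Subexpression sizes:
  R → 6
  σ[v='s'](R) → 2
  S → 4
  γ[h; MAX(g)→c](S) → 3
  (σ[v='s'](R) ⋈[f=c] γ[h; MAX(g)→c](S)) → 2

== RESULT ==
w | f | v | h | c
q | 7 | s | 4 | 7
t | 7 | s | 4 | 7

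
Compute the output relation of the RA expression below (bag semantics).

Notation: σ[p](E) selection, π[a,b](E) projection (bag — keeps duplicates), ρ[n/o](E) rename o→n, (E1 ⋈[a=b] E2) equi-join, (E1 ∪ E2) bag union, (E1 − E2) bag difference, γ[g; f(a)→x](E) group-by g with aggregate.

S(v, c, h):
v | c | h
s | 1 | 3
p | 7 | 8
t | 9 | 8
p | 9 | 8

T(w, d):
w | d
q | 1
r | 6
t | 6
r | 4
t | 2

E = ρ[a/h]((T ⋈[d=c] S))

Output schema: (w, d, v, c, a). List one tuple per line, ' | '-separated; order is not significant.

Row counts bottom-up:
  T → 5
  S → 4
  (T ⋈[d=c] S) → 1
  ρ[a/h]((T ⋈[d=c] S)) → 1

== RESULT ==
w | d | v | c | a
q | 1 | s | 1 | 3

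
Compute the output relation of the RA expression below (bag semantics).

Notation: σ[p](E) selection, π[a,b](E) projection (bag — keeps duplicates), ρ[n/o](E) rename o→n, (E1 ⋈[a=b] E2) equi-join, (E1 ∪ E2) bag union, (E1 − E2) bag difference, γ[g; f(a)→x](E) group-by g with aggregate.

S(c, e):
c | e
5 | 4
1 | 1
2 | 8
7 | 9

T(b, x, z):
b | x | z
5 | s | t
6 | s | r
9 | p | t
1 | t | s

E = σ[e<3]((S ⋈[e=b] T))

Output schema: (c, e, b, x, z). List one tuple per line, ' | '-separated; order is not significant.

Subexpression sizes:
  S → 4
  T → 4
  (S ⋈[e=b] T) → 2
  σ[e<3]((S ⋈[e=b] T)) → 1

== RESULT ==
c | e | b | x | z
1 | 1 | 1 | t | s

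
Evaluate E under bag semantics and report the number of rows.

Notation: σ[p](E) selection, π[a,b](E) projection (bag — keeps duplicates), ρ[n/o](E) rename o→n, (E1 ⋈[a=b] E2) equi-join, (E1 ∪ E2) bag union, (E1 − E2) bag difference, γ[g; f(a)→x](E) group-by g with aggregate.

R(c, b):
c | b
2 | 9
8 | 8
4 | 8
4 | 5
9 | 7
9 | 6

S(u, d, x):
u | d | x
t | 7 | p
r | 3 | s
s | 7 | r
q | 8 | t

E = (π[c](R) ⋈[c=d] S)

Stepwise |·|:
  R → 6
  π[c](R) → 6
  S → 4
  (π[c](R) ⋈[c=d] S) → 1

|E| = 1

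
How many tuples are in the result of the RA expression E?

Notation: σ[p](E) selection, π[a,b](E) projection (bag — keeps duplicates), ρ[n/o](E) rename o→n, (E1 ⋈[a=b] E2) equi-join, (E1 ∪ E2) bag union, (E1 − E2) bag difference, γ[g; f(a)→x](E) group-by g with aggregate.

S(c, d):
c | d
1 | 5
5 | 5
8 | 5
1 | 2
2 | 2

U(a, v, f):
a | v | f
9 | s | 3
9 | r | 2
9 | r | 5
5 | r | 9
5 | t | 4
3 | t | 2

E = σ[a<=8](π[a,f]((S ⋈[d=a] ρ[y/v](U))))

Per-node cardinality:
  S → 5
  U → 6
  ρ[y/v](U) → 6
  (S ⋈[d=a] ρ[y/v](U)) → 6
  π[a,f]((S ⋈[d=a] ρ[y/v](U))) → 6
  σ[a<=8](π[a,f]((S ⋈[d=a] ρ[y/v](U)))) → 6

|E| = 6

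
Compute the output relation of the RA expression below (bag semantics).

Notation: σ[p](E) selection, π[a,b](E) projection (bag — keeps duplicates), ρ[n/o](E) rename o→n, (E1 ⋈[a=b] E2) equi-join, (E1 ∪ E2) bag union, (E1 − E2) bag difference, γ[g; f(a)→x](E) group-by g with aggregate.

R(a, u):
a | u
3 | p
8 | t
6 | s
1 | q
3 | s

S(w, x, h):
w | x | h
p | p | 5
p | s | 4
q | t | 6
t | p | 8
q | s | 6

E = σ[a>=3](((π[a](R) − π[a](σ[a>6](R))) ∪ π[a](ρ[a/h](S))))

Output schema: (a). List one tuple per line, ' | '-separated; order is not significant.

Row counts bottom-up:
  R → 5
  π[a](R) → 5
  R → 5
  σ[a>6](R) → 1
  π[a](σ[a>6](R)) → 1
  (π[a](R) − π[a](σ[a>6](R))) → 4
  S → 5
  ρ[a/h](S) → 5
  π[a](ρ[a/h](S)) → 5
  ((π[a](R) − π[a](σ[a>6](R))) ∪ π[a](ρ[a/h](S))) → 9
  σ[a>=3](((π[a](R) − π[a](σ[a>6](R))) ∪ π[a](ρ[a/h](S)))) → 8

== RESULT ==
a
3
3
4
5
6
6
6
8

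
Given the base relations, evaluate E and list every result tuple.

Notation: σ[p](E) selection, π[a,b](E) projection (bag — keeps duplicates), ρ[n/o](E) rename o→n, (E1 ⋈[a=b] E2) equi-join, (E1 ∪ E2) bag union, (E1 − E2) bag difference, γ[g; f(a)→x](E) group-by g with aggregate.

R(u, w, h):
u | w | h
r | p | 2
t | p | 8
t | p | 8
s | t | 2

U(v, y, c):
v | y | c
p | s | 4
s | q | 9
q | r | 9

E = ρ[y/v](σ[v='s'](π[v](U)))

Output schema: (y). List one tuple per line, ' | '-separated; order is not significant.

Subexpression sizes:
  U → 3
  π[v](U) → 3
  σ[v='s'](π[v](U)) → 1
  ρ[y/v](σ[v='s'](π[v](U))) → 1

== RESULT ==
y
s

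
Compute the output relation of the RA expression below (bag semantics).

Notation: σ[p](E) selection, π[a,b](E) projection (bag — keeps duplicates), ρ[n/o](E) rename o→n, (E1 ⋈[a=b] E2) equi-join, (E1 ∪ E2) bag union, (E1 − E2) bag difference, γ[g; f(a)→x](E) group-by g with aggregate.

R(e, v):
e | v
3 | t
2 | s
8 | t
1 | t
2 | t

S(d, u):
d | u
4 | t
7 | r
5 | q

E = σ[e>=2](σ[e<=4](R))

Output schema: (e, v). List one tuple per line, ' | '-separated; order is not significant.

Row counts bottom-up:
  R → 5
  σ[e<=4](R) → 4
  σ[e>=2](σ[e<=4](R)) → 3

== RESULT ==
e | v
2 | s
2 | t
3 | t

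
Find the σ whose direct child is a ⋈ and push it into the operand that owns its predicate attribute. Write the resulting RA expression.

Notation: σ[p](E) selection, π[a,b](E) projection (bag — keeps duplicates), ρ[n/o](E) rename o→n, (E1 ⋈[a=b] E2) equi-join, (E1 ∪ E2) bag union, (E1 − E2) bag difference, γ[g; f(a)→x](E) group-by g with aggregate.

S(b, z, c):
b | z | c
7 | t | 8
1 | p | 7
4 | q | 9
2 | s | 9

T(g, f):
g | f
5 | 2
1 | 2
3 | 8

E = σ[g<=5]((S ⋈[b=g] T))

σ filters on g, owned by the right side.
E' = (S ⋈[b=g] σ[g<=5](T))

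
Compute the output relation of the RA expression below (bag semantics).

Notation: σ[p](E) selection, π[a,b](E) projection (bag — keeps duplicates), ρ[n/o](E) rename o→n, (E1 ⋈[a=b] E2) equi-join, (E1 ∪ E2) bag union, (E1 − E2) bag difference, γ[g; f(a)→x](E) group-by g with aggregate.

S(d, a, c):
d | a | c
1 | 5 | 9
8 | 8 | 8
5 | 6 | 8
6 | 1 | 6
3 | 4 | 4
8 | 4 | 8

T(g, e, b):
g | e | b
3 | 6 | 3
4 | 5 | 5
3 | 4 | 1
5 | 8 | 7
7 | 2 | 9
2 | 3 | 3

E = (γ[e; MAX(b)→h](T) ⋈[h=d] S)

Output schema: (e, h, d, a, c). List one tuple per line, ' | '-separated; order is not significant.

Subexpression sizes:
  T → 6
  γ[e; MAX(b)→h](T) → 6
  S → 6
  (γ[e; MAX(b)→h](T) ⋈[h=d] S) → 4

== RESULT ==
e | h | d | a | c
3 | 3 | 3 | 4 | 4
4 | 1 | 1 | 5 | 9
5 | 5 | 5 | 6 | 8
6 | 3 | 3 | 4 | 4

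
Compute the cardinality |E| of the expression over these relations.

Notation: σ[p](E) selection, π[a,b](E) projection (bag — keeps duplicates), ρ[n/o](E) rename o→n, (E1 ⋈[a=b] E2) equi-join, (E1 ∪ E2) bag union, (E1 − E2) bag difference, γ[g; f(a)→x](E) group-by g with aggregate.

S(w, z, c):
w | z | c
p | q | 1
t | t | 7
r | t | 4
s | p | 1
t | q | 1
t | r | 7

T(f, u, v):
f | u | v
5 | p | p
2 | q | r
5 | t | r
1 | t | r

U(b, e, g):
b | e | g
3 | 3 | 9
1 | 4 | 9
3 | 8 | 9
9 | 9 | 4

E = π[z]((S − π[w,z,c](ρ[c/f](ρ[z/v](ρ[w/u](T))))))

Row counts bottom-up:
  S → 6
  T → 4
  ρ[w/u](T) → 4
  ρ[z/v](ρ[w/u](T)) → 4
  ρ[c/f](ρ[z/v](ρ[w/u](T))) → 4
  π[w,z,c](ρ[c/f](ρ[z/v](ρ[w/u](T)))) → 4
  (S − π[w,z,c](ρ[c/f](ρ[z/v](ρ[w/u](T))))) → 6
  π[z]((S − π[w,z,c](ρ[c/f](ρ[z/v](ρ[w/u](T)))))) → 6

|E| = 6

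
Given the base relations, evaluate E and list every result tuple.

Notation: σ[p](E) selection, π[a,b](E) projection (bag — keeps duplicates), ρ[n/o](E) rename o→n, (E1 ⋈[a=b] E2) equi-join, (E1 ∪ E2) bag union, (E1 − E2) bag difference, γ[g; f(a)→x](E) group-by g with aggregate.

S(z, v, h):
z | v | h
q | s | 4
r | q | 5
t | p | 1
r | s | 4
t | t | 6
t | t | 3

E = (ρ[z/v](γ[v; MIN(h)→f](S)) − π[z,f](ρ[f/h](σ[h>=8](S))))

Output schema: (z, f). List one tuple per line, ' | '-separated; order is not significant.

Row counts bottom-up:
  S → 6
  γ[v; MIN(h)→f](S) → 4
  ρ[z/v](γ[v; MIN(h)→f](S)) → 4
  S → 6
  σ[h>=8](S) → 0
  ρ[f/h](σ[h>=8](S)) → 0
  π[z,f](ρ[f/h](σ[h>=8](S))) → 0
  (ρ[z/v](γ[v; MIN(h)→f](S)) − π[z,f](ρ[f/h](σ[h>=8](S)))) → 4

== RESULT ==
z | f
p | 1
q | 5
s | 4
t | 3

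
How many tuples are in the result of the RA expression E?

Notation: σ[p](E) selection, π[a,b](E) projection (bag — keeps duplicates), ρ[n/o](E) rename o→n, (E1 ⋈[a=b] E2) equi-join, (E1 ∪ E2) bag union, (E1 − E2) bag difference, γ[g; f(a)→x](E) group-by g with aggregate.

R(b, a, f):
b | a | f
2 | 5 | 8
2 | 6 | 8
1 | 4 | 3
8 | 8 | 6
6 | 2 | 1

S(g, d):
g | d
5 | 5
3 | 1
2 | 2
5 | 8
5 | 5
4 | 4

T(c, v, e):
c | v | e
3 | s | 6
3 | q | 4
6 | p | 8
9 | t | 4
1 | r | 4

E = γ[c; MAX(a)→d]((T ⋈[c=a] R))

Stepwise |·|:
  T → 5
  R → 5
  (T ⋈[c=a] R) → 1
  γ[c; MAX(a)→d]((T ⋈[c=a] R)) → 1

|E| = 1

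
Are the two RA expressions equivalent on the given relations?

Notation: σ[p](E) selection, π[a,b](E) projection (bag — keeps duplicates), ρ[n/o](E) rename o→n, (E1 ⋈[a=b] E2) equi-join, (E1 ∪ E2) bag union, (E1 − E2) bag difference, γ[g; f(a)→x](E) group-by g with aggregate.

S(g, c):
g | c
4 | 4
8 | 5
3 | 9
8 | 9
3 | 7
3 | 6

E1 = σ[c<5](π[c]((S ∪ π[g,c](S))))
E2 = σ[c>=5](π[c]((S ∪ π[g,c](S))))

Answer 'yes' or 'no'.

E1 per-node cardinality:
  S → 6
  S → 6
  π[g,c](S) → 6
  (S ∪ π[g,c](S)) → 12
  π[c]((S ∪ π[g,c](S))) → 12
  σ[c<5](π[c]((S ∪ π[g,c](S)))) → 2
E2 per-node cardinality:
  S → 6
  S → 6
  π[g,c](S) → 6
  (S ∪ π[g,c](S)) → 12
  π[c]((S ∪ π[g,c](S))) → 12
  σ[c>=5](π[c]((S ∪ π[g,c](S)))) → 10

E1 result:
c
4
4
E2 result:
c
5
5
6
6
7
7
9
9
9
9
Witness: (6,) appears 0× in E1 but 2× in E2.

no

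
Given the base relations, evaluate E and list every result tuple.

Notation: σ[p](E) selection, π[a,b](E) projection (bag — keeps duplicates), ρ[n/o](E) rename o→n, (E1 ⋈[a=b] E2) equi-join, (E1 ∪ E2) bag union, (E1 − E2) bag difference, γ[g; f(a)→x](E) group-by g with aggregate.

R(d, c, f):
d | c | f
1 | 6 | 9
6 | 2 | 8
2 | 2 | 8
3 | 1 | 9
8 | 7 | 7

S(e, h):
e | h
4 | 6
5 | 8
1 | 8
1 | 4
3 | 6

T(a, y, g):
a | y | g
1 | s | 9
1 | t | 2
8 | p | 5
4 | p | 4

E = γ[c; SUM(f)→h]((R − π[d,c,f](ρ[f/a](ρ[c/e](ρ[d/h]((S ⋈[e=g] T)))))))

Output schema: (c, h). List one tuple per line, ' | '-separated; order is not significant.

Subexpression sizes:
  R → 5
  S → 5
  T → 4
  (S ⋈[e=g] T) → 2
  ρ[d/h]((S ⋈[e=g] T)) → 2
  ρ[c/e](ρ[d/h]((S ⋈[e=g] T))) → 2
  ρ[f/a](ρ[c/e](ρ[d/h]((S ⋈[e=g] T)))) → 2
  π[d,c,f](ρ[f/a](ρ[c/e](ρ[d/h]((S ⋈[e=g] T))))) → 2
  (R − π[d,c,f](ρ[f/a](ρ[c/e](ρ[d/h]((S ⋈[e=g] T)))))) → 5
  γ[c; SUM(f)→h]((R − π[d,c,f](ρ[f/a](ρ[c/e](ρ[d/h]((S ⋈[e=g] T))))))) → 4

== RESULT ==
c | h
1 | 9
2 | 16
6 | 9
7 | 7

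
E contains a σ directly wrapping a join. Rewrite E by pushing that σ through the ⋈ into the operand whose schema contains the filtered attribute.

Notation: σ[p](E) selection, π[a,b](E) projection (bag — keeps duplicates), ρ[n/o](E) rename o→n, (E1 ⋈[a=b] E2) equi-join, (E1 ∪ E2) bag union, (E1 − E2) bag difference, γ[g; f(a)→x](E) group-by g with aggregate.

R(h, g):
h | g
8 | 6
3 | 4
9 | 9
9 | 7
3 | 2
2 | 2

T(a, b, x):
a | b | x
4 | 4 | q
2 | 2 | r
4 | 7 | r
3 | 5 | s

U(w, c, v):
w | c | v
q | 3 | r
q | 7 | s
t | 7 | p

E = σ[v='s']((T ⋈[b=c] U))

σ filters on v, owned by the right side.
E' = (T ⋈[b=c] σ[v='s'](U))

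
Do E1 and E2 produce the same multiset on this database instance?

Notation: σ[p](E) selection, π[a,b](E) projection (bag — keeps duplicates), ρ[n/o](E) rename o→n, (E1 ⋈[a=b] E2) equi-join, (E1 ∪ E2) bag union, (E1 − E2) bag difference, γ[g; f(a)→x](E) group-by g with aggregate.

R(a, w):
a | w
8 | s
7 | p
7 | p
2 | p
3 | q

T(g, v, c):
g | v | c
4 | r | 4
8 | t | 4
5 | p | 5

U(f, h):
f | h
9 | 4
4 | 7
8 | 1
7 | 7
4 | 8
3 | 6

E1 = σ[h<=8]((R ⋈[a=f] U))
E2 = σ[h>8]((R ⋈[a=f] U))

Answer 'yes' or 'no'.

E1 stepwise |·|:
  R → 5
  U → 6
  (R ⋈[a=f] U) → 4
  σ[h<=8]((R ⋈[a=f] U)) → 4
E2 stepwise |·|:
  R → 5
  U → 6
  (R ⋈[a=f] U) → 4
  σ[h>8]((R ⋈[a=f] U)) → 0

E1 result:
a | w | f | h
3 | q | 3 | 6
7 | p | 7 | 7
7 | p | 7 | 7
8 | s | 8 | 1
E2 result:
a | w | f | h
(0 rows)
Witness: (8, 's', 8, 1) appears 1× in E1 but 0× in E2.

no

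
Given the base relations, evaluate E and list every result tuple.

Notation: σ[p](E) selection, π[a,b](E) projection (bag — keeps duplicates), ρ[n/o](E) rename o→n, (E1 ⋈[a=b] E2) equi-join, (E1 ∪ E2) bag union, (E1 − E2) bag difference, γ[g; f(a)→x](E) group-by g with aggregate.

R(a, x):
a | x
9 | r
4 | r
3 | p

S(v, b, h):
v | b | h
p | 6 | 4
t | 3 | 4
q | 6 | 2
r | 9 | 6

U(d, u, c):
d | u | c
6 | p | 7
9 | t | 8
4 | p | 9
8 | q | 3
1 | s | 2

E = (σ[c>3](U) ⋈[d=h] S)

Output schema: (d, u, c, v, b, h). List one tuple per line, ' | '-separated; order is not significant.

Row counts bottom-up:
  U → 5
  σ[c>3](U) → 3
  S → 4
  (σ[c>3](U) ⋈[d=h] S) → 3

== RESULT ==
d | u | c | v | b | h
4 | p | 9 | p | 6 | 4
4 | p | 9 | t | 3 | 4
6 | p | 7 | r | 9 | 6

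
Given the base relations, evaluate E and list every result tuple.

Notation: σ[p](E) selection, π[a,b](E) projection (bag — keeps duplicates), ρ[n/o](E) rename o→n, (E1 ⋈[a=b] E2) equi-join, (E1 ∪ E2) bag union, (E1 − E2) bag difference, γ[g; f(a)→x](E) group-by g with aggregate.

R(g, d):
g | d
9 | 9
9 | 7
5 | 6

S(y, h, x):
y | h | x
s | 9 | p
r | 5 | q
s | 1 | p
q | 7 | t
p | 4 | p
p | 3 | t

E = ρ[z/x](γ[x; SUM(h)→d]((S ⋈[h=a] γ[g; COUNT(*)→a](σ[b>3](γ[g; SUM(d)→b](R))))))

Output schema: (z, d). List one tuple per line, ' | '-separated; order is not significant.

Stepwise |·|:
  S → 6
  R → 3
  γ[g; SUM(d)→b](R) → 2
  σ[b>3](γ[g; SUM(d)→b](R)) → 2
  γ[g; COUNT(*)→a](σ[b>3](γ[g; SUM(d)→b](R))) → 2
  (S ⋈[h=a] γ[g; COUNT(*)→a](σ[b>3](γ[g; SUM(d)→b](R)))) → 2
  γ[x; SUM(h)→d]((S ⋈[h=a] γ[g; COUNT(*)→a](σ[b>3](γ[g; SUM(d)→b](R))))) → 1
  ρ[z/x](γ[x; SUM(h)→d]((S ⋈[h=a] γ[g; COUNT(*)→a](σ[b>3](γ[g; SUM(d)→b](R)))))) → 1

== RESULT ==
z | d
p | 2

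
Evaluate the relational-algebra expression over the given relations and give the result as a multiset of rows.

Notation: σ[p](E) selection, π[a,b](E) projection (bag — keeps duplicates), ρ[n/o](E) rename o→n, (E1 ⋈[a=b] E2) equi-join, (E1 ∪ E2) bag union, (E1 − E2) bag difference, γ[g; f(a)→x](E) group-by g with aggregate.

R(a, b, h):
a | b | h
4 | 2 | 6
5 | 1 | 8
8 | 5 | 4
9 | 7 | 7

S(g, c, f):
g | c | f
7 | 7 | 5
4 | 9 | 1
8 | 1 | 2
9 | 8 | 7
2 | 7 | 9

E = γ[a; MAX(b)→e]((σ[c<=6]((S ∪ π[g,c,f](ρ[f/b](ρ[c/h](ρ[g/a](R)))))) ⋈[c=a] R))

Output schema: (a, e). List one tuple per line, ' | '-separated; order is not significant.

Row counts bottom-up:
  S → 5
  R → 4
  ρ[g/a](R) → 4
  ρ[c/h](ρ[g/a](R)) → 4
  ρ[f/b](ρ[c/h](ρ[g/a](R))) → 4
  π[g,c,f](ρ[f/b](ρ[c/h](ρ[g/a](R)))) → 4
  (S ∪ π[g,c,f](ρ[f/b](ρ[c/h](ρ[g/a](R))))) → 9
  σ[c<=6]((S ∪ π[g,c,f](ρ[f/b](ρ[c/h](ρ[g/a](R)))))) → 3
  R → 4
  (σ[c<=6]((S ∪ π[g,c,f](ρ[f/b](ρ[c/h](ρ[g/a](R)))))) ⋈[c=a] R) → 1
  γ[a; MAX(b)→e]((σ[c<=6]((S ∪ π[g,c,f](ρ[f/b](ρ[c/h](ρ[g/a](R)))))) ⋈[c=a] R)) → 1

== RESULT ==
a | e
4 | 2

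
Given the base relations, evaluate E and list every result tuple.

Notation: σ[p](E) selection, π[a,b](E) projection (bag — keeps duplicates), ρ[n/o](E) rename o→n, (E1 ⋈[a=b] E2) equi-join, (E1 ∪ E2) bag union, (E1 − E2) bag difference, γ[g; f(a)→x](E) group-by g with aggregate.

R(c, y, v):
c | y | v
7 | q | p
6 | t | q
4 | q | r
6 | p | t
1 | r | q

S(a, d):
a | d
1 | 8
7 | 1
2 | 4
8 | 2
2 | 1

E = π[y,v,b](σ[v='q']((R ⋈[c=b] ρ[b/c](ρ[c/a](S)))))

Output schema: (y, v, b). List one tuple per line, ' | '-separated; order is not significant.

Subexpression sizes:
  R → 5
  S → 5
  ρ[c/a](S) → 5
  ρ[b/c](ρ[c/a](S)) → 5
  (R ⋈[c=b] ρ[b/c](ρ[c/a](S))) → 2
  σ[v='q']((R ⋈[c=b] ρ[b/c](ρ[c/a](S)))) → 1
  π[y,v,b](σ[v='q']((R ⋈[c=b] ρ[b/c](ρ[c/a](S))))) → 1

== RESULT ==
y | v | b
r | q | 1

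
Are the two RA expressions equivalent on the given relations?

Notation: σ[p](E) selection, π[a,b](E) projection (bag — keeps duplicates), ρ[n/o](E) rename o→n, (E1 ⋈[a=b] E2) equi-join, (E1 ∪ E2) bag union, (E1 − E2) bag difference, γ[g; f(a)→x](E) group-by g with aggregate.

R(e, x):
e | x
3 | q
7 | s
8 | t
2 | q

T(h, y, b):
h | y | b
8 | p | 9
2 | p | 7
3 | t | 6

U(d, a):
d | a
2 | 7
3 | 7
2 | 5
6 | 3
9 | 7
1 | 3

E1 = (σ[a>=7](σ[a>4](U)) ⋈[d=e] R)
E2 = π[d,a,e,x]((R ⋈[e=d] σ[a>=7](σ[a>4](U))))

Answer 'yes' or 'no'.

E1 per-node cardinality:
  U → 6
  σ[a>4](U) → 4
  σ[a>=7](σ[a>4](U)) → 3
  R → 4
  (σ[a>=7](σ[a>4](U)) ⋈[d=e] R) → 2
E2 per-node cardinality:
  R → 4
  U → 6
  σ[a>4](U) → 4
  σ[a>=7](σ[a>4](U)) → 3
  (R ⋈[e=d] σ[a>=7](σ[a>4](U))) → 2
  π[d,a,e,x]((R ⋈[e=d] σ[a>=7](σ[a>4](U)))) → 2

E1 and E2 produce the same multiset:
d | a | e | x
2 | 7 | 2 | q
3 | 7 | 3 | q

yes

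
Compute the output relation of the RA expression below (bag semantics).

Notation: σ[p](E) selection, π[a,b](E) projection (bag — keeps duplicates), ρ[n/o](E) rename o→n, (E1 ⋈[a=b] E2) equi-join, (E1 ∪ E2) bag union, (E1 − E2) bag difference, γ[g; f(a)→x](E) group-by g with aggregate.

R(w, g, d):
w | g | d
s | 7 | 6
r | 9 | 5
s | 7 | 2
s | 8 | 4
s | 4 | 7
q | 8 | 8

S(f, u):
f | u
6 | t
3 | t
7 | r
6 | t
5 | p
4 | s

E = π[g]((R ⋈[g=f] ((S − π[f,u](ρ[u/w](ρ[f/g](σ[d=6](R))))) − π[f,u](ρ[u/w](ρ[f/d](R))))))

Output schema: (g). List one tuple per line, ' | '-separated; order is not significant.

Row counts bottom-up:
  R → 6
  S → 6
  R → 6
  σ[d=6](R) → 1
  ρ[f/g](σ[d=6](R)) → 1
  ρ[u/w](ρ[f/g](σ[d=6](R))) → 1
  π[f,u](ρ[u/w](ρ[f/g](σ[d=6](R)))) → 1
  (S − π[f,u](ρ[u/w](ρ[f/g](σ[d=6](R))))) → 6
  R → 6
  ρ[f/d](R) → 6
  ρ[u/w](ρ[f/d](R)) → 6
  π[f,u](ρ[u/w](ρ[f/d](R))) → 6
  ((S − π[f,u](ρ[u/w](ρ[f/g](σ[d=6](R))))) − π[f,u](ρ[u/w](ρ[f/d](R)))) → 5
  (R ⋈[g=f] ((S − π[f,u](ρ[u/w](ρ[f/g](σ[d=6](R))))) − π[f,u](ρ[u/w](ρ[f/d](R))))) → 2
  π[g]((R ⋈[g=f] ((S − π[f,u](ρ[u/w](ρ[f/g](σ[d=6](R))))) − π[f,u](ρ[u/w](ρ[f/d](R)))))) → 2

== RESULT ==
g
7
7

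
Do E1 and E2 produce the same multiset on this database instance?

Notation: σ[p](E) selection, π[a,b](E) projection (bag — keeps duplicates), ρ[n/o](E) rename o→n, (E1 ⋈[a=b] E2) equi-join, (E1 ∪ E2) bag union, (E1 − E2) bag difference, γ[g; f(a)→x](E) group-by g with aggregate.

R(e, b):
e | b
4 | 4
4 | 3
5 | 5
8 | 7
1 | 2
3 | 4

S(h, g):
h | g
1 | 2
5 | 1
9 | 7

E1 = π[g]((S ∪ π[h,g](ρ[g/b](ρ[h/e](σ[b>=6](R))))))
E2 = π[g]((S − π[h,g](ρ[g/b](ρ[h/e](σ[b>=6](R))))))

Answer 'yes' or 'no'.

E1 stepwise |·|:
  S → 3
  R → 6
  σ[b>=6](R) → 1
  ρ[h/e](σ[b>=6](R)) → 1
  ρ[g/b](ρ[h/e](σ[b>=6](R))) → 1
  π[h,g](ρ[g/b](ρ[h/e](σ[b>=6](R)))) → 1
  (S ∪ π[h,g](ρ[g/b](ρ[h/e](σ[b>=6](R))))) → 4
  π[g]((S ∪ π[h,g](ρ[g/b](ρ[h/e](σ[b>=6](R)))))) → 4
E2 stepwise |·|:
  S → 3
  R → 6
  σ[b>=6](R) → 1
  ρ[h/e](σ[b>=6](R)) → 1
  ρ[g/b](ρ[h/e](σ[b>=6](R))) → 1
  π[h,g](ρ[g/b](ρ[h/e](σ[b>=6](R)))) → 1
  (S − π[h,g](ρ[g/b](ρ[h/e](σ[b>=6](R))))) → 3
  π[g]((S − π[h,g](ρ[g/b](ρ[h/e](σ[b>=6](R)))))) → 3

E1 result:
g
1
2
7
7
E2 result:
g
1
2
7
Witness: (7,) appears 2× in E1 but 1× in E2.

no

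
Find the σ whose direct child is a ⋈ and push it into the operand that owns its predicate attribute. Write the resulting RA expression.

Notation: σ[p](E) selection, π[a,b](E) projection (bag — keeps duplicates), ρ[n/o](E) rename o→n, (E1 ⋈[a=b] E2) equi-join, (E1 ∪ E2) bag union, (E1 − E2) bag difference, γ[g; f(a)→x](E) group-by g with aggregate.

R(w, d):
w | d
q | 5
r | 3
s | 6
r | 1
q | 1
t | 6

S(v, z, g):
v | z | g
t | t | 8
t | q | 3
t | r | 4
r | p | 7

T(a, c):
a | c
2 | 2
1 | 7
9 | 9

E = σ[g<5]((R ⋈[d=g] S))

σ filters on g, owned by the right side.
E' = (R ⋈[d=g] σ[g<5](S))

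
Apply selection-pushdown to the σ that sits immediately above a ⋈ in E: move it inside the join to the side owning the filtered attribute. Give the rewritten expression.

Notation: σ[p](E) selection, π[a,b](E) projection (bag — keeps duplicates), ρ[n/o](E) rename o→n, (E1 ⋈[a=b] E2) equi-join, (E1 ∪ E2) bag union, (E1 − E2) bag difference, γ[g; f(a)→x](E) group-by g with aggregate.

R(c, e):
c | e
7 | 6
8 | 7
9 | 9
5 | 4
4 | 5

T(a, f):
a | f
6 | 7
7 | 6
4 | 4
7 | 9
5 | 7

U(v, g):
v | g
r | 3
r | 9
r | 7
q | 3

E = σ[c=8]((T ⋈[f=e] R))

σ filters on c, owned by the right side.
E' = (T ⋈[f=e] σ[c=8](R))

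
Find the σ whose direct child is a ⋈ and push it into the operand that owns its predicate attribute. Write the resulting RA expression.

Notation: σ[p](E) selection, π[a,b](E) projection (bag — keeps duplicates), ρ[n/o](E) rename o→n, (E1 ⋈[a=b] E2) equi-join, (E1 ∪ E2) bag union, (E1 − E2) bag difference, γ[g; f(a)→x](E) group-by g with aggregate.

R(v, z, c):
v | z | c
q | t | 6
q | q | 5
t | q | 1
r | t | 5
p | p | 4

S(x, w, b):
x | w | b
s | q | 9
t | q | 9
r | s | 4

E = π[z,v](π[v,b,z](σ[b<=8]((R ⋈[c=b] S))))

σ filters on b, owned by the right side.
E' = π[z,v](π[v,b,z]((R ⋈[c=b] σ[b<=8](S))))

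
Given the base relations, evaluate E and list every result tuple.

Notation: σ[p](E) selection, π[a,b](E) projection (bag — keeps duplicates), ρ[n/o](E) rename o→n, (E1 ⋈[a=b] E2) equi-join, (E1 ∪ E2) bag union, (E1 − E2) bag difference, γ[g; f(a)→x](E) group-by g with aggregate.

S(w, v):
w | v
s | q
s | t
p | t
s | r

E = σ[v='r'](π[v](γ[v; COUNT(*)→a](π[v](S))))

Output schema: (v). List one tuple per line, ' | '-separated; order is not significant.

Stepwise |·|:
  S → 4
  π[v](S) → 4
  γ[v; COUNT(*)→a](π[v](S)) → 3
  π[v](γ[v; COUNT(*)→a](π[v](S))) → 3
  σ[v='r'](π[v](γ[v; COUNT(*)→a](π[v](S)))) → 1

== RESULT ==
v
r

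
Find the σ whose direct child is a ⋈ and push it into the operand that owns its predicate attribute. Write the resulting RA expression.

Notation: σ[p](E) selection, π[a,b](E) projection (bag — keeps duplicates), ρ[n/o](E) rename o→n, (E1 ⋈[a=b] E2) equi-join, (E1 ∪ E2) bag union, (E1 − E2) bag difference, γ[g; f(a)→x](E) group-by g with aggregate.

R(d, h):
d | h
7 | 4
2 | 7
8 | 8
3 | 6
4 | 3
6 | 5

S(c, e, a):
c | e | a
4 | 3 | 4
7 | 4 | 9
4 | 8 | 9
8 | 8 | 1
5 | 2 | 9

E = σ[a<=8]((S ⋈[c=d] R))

σ filters on a, owned by the left side.
E' = (σ[a<=8](S) ⋈[c=d] R)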